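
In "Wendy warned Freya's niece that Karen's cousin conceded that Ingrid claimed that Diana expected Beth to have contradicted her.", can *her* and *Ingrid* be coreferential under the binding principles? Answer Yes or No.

*Ingrid* is an R-expression; Principle C requires it to be free (not bound by any c-commanding expression).
— her: object of the clause headed by 'contradicted'; the pronoun does not c-command the R-expression — coreference allowed.

Yes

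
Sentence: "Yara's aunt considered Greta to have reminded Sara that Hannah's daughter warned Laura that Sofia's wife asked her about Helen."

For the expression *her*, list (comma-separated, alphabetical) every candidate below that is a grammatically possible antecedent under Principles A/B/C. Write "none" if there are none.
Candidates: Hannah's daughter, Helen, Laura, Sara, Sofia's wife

*her* is a pronoun; Principle B requires it to be free in its binding domain — the clause headed by 'asked'.
— Hannah's daughter: subject of the clause headed by 'warned'; c-commands the pronoun but lies outside its binding domain — allowed.
— Helen: second object of the clause headed by 'asked'; is c-commanded by the pronoun; coreference would bind this R-expression — blocked (Principle C).
— Laura: object of the clause headed by 'warned'; c-commands the pronoun but lies outside its binding domain — allowed.
— Sara: object of the clause headed by 'reminded'; c-commands the pronoun but lies outside its binding domain — allowed.
— Sofia's wife: subject of the clause headed by 'asked'; c-commands the pronoun within its binding domain — blocked (Principle B).

Hannah's daughter, Laura, Sara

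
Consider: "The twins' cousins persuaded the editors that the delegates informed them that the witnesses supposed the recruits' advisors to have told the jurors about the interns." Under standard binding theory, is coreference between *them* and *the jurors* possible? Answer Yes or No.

*the jurors* is an R-expression; Principle C requires it to be free (not bound by any c-commanding expression).
— them: object of the clause headed by 'informed'; the pronoun c-commands the R-expression — coreference blocked (Principle C).

No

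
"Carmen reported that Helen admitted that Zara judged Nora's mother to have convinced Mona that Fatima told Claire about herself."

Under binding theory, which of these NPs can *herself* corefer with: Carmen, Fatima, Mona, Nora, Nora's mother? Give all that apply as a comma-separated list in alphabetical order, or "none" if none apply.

*herself* is a reflexive; Principle A requires it to be bound within its binding domain — the clause headed by 'told'.
— Carmen: subject of the matrix clause; c-commands the reflexive but lies outside its binding domain — cannot bind it (Principle A).
— Fatima: subject of the clause headed by 'told'; c-commands the reflexive within its binding domain — allowed (Principle A).
— Mona: object of the clause headed by 'convinced'; c-commands the reflexive but lies outside its binding domain — cannot bind it (Principle A).
— Nora: possessor inside the subject DP of the clause headed by 'convinced'; does not c-command the reflexive — cannot bind it (Principle A).
— Nora's mother: subject of the clause headed by 'convinced'; c-commands the reflexive but lies outside its binding domain — cannot bind it (Principle A).

Fatima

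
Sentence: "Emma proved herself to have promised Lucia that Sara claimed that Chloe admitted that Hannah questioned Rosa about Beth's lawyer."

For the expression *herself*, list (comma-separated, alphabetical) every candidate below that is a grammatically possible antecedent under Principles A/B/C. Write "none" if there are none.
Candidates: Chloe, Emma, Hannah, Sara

Emma

*herself* is a reflexive; Principle A requires it to be bound within its binding domain — the matrix clause.
— Chloe: subject of the clause headed by 'admitted'; does not c-command the reflexive — cannot bind it (Principle A).
— Emma: subject of the matrix clause; c-commands the reflexive within its binding domain — allowed (Principle A).
— Hannah: subject of the clause headed by 'questioned'; does not c-command the reflexive — cannot bind it (Principle A).
— Sara: subject of the clause headed by 'claimed'; does not c-command the reflexive — cannot bind it (Principle A).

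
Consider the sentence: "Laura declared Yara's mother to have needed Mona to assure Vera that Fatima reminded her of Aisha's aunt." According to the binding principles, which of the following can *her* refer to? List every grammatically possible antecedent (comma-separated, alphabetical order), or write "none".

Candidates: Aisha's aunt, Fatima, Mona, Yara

Mona, Yara

*her* is a pronoun; Principle B requires it to be free in its binding domain — the clause headed by 'reminded'.
— Aisha's aunt: second object of the clause headed by 'reminded'; is c-commanded by the pronoun; coreference would bind this R-expression — blocked (Principle C).
— Fatima: subject of the clause headed by 'reminded'; c-commands the pronoun within its binding domain — blocked (Principle B).
— Mona: subject of the clause headed by 'assure'; c-commands the pronoun but lies outside its binding domain — allowed.
— Yara: possessor inside the subject DP of the clause headed by 'needed'; does not c-command the pronoun — Principle B does not apply; allowed.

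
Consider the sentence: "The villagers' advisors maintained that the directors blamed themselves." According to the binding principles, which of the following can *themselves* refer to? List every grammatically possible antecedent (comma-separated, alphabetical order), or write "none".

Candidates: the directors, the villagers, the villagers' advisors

the directors

*themselves* is a reflexive; Principle A requires it to be bound within its binding domain — the clause headed by 'blamed'.
— the directors: subject of the clause headed by 'blamed'; c-commands the reflexive within its binding domain — allowed (Principle A).
— the villagers: possessor inside the subject DP of the matrix clause; does not c-command the reflexive — cannot bind it (Principle A).
— the villagers' advisors: subject of the matrix clause; c-commands the reflexive but lies outside its binding domain — cannot bind it (Principle A).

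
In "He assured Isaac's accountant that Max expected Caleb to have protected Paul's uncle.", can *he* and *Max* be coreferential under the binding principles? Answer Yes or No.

*Max* is an R-expression; Principle C requires it to be free (not bound by any c-commanding expression).
— he: subject of the matrix clause; the pronoun c-commands the R-expression — coreference blocked (Principle C).

No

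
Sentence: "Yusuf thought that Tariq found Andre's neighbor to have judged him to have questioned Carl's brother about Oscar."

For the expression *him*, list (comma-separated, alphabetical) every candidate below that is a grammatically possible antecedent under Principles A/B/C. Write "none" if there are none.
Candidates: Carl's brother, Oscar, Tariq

*him* is a pronoun; Principle B requires it to be free in its binding domain — the clause headed by 'judged'.
— Carl's brother: object of the clause headed by 'questioned'; is c-commanded by the pronoun; coreference would bind this R-expression — blocked (Principle C).
— Oscar: second object of the clause headed by 'questioned'; is c-commanded by the pronoun; coreference would bind this R-expression — blocked (Principle C).
— Tariq: subject of the clause headed by 'found'; c-commands the pronoun but lies outside its binding domain — allowed.

Tariq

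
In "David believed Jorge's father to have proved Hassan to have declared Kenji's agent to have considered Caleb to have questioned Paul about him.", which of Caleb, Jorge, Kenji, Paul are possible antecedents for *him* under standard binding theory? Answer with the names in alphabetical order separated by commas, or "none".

*him* is a pronoun; Principle B requires it to be free in its binding domain — the clause headed by 'questioned'.
— Caleb: subject of the clause headed by 'questioned'; c-commands the pronoun within its binding domain — blocked (Principle B).
— Jorge: possessor inside the subject DP of the clause headed by 'proved'; does not c-command the pronoun — Principle B does not apply; allowed.
— Kenji: possessor inside the subject DP of the clause headed by 'considered'; does not c-command the pronoun — Principle B does not apply; allowed.
— Paul: object of the clause headed by 'questioned'; c-commands the pronoun within its binding domain — blocked (Principle B).

Jorge, Kenji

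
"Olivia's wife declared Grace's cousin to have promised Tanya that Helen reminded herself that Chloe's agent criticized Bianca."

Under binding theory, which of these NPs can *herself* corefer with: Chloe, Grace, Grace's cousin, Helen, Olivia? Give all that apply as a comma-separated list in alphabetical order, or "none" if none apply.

*herself* is a reflexive; Principle A requires it to be bound within its binding domain — the clause headed by 'reminded'.
— Chloe: possessor inside the subject DP of the clause headed by 'criticized'; does not c-command the reflexive — cannot bind it (Principle A).
— Grace: possessor inside the subject DP of the clause headed by 'promised'; does not c-command the reflexive — cannot bind it (Principle A).
— Grace's cousin: subject of the clause headed by 'promised'; c-commands the reflexive but lies outside its binding domain — cannot bind it (Principle A).
— Helen: subject of the clause headed by 'reminded'; c-commands the reflexive within its binding domain — allowed (Principle A).
— Olivia: possessor inside the subject DP of the matrix clause; does not c-command the reflexive — cannot bind it (Principle A).

Helen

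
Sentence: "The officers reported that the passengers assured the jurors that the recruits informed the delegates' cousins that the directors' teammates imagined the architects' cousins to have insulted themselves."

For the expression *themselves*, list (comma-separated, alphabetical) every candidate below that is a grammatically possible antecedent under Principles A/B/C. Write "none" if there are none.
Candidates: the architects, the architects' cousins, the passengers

the architects' cousins

*themselves* is a reflexive; Principle A requires it to be bound within its binding domain — the clause headed by 'insulted'.
— the architects: possessor inside the subject DP of the clause headed by 'insulted'; does not c-command the reflexive — cannot bind it (Principle A).
— the architects' cousins: subject of the clause headed by 'insulted'; c-commands the reflexive within its binding domain — allowed (Principle A).
— the passengers: subject of the clause headed by 'assured'; c-commands the reflexive but lies outside its binding domain — cannot bind it (Principle A).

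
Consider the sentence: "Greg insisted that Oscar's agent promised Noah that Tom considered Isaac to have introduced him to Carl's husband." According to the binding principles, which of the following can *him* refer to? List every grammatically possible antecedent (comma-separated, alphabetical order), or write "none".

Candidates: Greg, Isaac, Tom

*him* is a pronoun; Principle B requires it to be free in its binding domain — the clause headed by 'introduced'.
— Greg: subject of the matrix clause; c-commands the pronoun but lies outside its binding domain — allowed.
— Isaac: subject of the clause headed by 'introduced'; c-commands the pronoun within its binding domain — blocked (Principle B).
— Tom: subject of the clause headed by 'considered'; c-commands the pronoun but lies outside its binding domain — allowed.

Greg, Tom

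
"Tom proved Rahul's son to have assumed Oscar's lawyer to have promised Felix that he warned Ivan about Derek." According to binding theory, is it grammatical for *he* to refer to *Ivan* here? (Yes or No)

No

*Ivan* is an R-expression; Principle C requires it to be free (not bound by any c-commanding expression).
— he: subject of the clause headed by 'warned'; the pronoun c-commands the R-expression — coreference blocked (Principle C).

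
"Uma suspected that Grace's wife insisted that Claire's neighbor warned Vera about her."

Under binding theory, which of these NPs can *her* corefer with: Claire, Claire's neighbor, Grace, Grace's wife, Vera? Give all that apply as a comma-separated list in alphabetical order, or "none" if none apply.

Claire, Grace, Grace's wife

*her* is a pronoun; Principle B requires it to be free in its binding domain — the clause headed by 'warned'.
— Claire: possessor inside the subject DP of the clause headed by 'warned'; does not c-command the pronoun — Principle B does not apply; allowed.
— Claire's neighbor: subject of the clause headed by 'warned'; c-commands the pronoun within its binding domain — blocked (Principle B).
— Grace: possessor inside the subject DP of the clause headed by 'insisted'; does not c-command the pronoun — Principle B does not apply; allowed.
— Grace's wife: subject of the clause headed by 'insisted'; c-commands the pronoun but lies outside its binding domain — allowed.
— Vera: object of the clause headed by 'warned'; c-commands the pronoun within its binding domain — blocked (Principle B).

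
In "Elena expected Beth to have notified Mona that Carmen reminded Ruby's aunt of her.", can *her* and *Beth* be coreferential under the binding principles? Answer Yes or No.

*Beth* is an R-expression; Principle C requires it to be free (not bound by any c-commanding expression).
— her: second object of the clause headed by 'reminded'; the pronoun does not c-command the R-expression — coreference allowed.

Yes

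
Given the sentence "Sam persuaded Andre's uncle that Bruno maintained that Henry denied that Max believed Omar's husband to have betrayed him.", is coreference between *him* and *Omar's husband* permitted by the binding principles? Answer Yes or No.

No

*him* is a pronoun; Principle B requires it to be free in its binding domain — the clause headed by 'betrayed'.
— Omar's husband: subject of the clause headed by 'betrayed'; c-commands the pronoun within its binding domain — blocked (Principle B).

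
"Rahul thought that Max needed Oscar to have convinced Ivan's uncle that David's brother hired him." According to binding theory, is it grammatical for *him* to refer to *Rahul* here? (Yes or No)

Yes

*Rahul* is an R-expression; Principle C requires it to be free (not bound by any c-commanding expression).
— him: object of the clause headed by 'hired'; the pronoun does not c-command the R-expression — coreference allowed.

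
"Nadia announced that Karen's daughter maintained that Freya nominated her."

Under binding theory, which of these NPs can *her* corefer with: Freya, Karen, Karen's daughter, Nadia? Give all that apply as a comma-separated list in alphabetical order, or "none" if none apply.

Karen, Karen's daughter, Nadia

*her* is a pronoun; Principle B requires it to be free in its binding domain — the clause headed by 'nominated'.
— Freya: subject of the clause headed by 'nominated'; c-commands the pronoun within its binding domain — blocked (Principle B).
— Karen: possessor inside the subject DP of the clause headed by 'maintained'; does not c-command the pronoun — Principle B does not apply; allowed.
— Karen's daughter: subject of the clause headed by 'maintained'; c-commands the pronoun but lies outside its binding domain — allowed.
— Nadia: subject of the matrix clause; c-commands the pronoun but lies outside its binding domain — allowed.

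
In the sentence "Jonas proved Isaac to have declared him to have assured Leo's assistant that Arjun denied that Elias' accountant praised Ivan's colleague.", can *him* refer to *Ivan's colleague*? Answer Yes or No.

No

*him* is a pronoun; Principle B requires it to be free in its binding domain — the clause headed by 'declared'.
— Ivan's colleague: object of the clause headed by 'praised'; is c-commanded by the pronoun; coreference would bind this R-expression — blocked (Principle C).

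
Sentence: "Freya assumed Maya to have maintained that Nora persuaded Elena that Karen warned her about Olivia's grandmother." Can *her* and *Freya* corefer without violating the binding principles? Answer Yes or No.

*Freya* is an R-expression; Principle C requires it to be free (not bound by any c-commanding expression).
— her: object of the clause headed by 'warned'; the pronoun does not c-command the R-expression — coreference allowed.

Yes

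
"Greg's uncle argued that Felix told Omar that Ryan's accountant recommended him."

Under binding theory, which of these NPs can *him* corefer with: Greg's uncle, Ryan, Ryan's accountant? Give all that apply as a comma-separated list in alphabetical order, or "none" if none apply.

Greg's uncle, Ryan

*him* is a pronoun; Principle B requires it to be free in its binding domain — the clause headed by 'recommended'.
— Greg's uncle: subject of the matrix clause; c-commands the pronoun but lies outside its binding domain — allowed.
— Ryan: possessor inside the subject DP of the clause headed by 'recommended'; does not c-command the pronoun — Principle B does not apply; allowed.
— Ryan's accountant: subject of the clause headed by 'recommended'; c-commands the pronoun within its binding domain — blocked (Principle B).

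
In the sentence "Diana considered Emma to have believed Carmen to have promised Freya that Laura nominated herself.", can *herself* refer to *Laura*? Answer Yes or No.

Yes

*herself* is a reflexive; Principle A requires it to be bound within its binding domain — the clause headed by 'nominated'.
— Laura: subject of the clause headed by 'nominated'; c-commands the reflexive within its binding domain — allowed (Principle A).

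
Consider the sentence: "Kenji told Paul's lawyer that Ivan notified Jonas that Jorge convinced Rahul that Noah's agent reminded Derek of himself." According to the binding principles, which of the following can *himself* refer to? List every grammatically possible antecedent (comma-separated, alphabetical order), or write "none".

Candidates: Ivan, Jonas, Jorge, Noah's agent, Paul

Noah's agent

*himself* is a reflexive; Principle A requires it to be bound within its binding domain — the clause headed by 'reminded'.
— Ivan: subject of the clause headed by 'notified'; c-commands the reflexive but lies outside its binding domain — cannot bind it (Principle A).
— Jonas: object of the clause headed by 'notified'; c-commands the reflexive but lies outside its binding domain — cannot bind it (Principle A).
— Jorge: subject of the clause headed by 'convinced'; c-commands the reflexive but lies outside its binding domain — cannot bind it (Principle A).
— Noah's agent: subject of the clause headed by 'reminded'; c-commands the reflexive within its binding domain — allowed (Principle A).
— Paul: possessor inside the object DP of the matrix clause; does not c-command the reflexive — cannot bind it (Principle A).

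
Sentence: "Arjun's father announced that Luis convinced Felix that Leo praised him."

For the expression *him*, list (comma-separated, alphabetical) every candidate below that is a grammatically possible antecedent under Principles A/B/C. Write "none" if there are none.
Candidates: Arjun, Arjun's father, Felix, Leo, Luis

*him* is a pronoun; Principle B requires it to be free in its binding domain — the clause headed by 'praised'.
— Arjun: possessor inside the subject DP of the matrix clause; does not c-command the pronoun — Principle B does not apply; allowed.
— Arjun's father: subject of the matrix clause; c-commands the pronoun but lies outside its binding domain — allowed.
— Felix: object of the clause headed by 'convinced'; c-commands the pronoun but lies outside its binding domain — allowed.
— Leo: subject of the clause headed by 'praised'; c-commands the pronoun within its binding domain — blocked (Principle B).
— Luis: subject of the clause headed by 'convinced'; c-commands the pronoun but lies outside its binding domain — allowed.

Arjun, Arjun's father, Felix, Luis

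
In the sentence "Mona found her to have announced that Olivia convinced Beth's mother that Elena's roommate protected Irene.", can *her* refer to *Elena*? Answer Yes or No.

*her* is a pronoun; Principle B requires it to be free in its binding domain — the matrix clause.
— Elena: possessor inside the subject DP of the clause headed by 'protected'; is c-commanded by the pronoun; coreference would bind this R-expression — blocked (Principle C).

No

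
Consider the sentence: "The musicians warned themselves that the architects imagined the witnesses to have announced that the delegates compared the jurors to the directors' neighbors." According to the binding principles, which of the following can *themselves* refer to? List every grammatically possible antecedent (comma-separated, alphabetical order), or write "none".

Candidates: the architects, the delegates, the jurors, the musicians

*themselves* is a reflexive; Principle A requires it to be bound within its binding domain — the matrix clause.
— the architects: subject of the clause headed by 'imagined'; does not c-command the reflexive — cannot bind it (Principle A).
— the delegates: subject of the clause headed by 'compared'; does not c-command the reflexive — cannot bind it (Principle A).
— the jurors: object of the clause headed by 'compared'; does not c-command the reflexive — cannot bind it (Principle A).
— the musicians: subject of the matrix clause; c-commands the reflexive within its binding domain — allowed (Principle A).

the musicians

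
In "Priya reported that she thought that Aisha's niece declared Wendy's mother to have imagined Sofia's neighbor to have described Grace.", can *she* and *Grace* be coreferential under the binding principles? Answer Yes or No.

*Grace* is an R-expression; Principle C requires it to be free (not bound by any c-commanding expression).
— she: subject of the clause headed by 'thought'; the pronoun c-commands the R-expression — coreference blocked (Principle C).

No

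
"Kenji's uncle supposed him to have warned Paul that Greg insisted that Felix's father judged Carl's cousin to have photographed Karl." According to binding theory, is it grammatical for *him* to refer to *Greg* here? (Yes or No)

*Greg* is an R-expression; Principle C requires it to be free (not bound by any c-commanding expression).
— him: subject of the clause headed by 'warned'; the pronoun c-commands the R-expression — coreference blocked (Principle C).

No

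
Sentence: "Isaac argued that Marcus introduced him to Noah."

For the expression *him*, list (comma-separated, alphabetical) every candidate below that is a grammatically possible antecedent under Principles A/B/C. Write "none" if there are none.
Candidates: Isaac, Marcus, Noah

*him* is a pronoun; Principle B requires it to be free in its binding domain — the clause headed by 'introduced'.
— Isaac: subject of the matrix clause; c-commands the pronoun but lies outside its binding domain — allowed.
— Marcus: subject of the clause headed by 'introduced'; c-commands the pronoun within its binding domain — blocked (Principle B).
— Noah: second object of the clause headed by 'introduced'; is c-commanded by the pronoun; coreference would bind this R-expression — blocked (Principle C).

Isaac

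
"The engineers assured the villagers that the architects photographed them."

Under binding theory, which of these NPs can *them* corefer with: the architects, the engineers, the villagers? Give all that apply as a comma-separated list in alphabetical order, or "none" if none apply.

*them* is a pronoun; Principle B requires it to be free in its binding domain — the clause headed by 'photographed'.
— the architects: subject of the clause headed by 'photographed'; c-commands the pronoun within its binding domain — blocked (Principle B).
— the engineers: subject of the matrix clause; c-commands the pronoun but lies outside its binding domain — allowed.
— the villagers: object of the matrix clause; c-commands the pronoun but lies outside its binding domain — allowed.

the engineers, the villagers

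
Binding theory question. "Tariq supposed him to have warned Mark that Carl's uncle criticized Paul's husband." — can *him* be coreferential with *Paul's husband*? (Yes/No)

No

*him* is a pronoun; Principle B requires it to be free in its binding domain — the matrix clause.
— Paul's husband: object of the clause headed by 'criticized'; is c-commanded by the pronoun; coreference would bind this R-expression — blocked (Principle C).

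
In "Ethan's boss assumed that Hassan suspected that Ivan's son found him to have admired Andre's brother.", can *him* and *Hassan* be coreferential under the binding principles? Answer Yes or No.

Yes

*Hassan* is an R-expression; Principle C requires it to be free (not bound by any c-commanding expression).
— him: subject of the clause headed by 'admired'; the pronoun does not c-command the R-expression — coreference allowed.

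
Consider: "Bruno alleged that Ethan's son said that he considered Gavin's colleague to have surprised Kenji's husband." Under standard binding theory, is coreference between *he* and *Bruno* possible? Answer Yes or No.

*Bruno* is an R-expression; Principle C requires it to be free (not bound by any c-commanding expression).
— he: subject of the clause headed by 'considered'; the pronoun does not c-command the R-expression — coreference allowed.

Yes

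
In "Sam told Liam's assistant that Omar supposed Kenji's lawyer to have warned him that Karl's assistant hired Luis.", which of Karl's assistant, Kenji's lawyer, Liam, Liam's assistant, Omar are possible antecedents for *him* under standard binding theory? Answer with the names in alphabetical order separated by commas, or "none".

*him* is a pronoun; Principle B requires it to be free in its binding domain — the clause headed by 'warned'.
— Karl's assistant: subject of the clause headed by 'hired'; is c-commanded by the pronoun; coreference would bind this R-expression — blocked (Principle C).
— Kenji's lawyer: subject of the clause headed by 'warned'; c-commands the pronoun within its binding domain — blocked (Principle B).
— Liam: possessor inside the object DP of the matrix clause; does not c-command the pronoun — Principle B does not apply; allowed.
— Liam's assistant: object of the matrix clause; c-commands the pronoun but lies outside its binding domain — allowed.
— Omar: subject of the clause headed by 'supposed'; c-commands the pronoun but lies outside its binding domain — allowed.

Liam, Liam's assistant, Omar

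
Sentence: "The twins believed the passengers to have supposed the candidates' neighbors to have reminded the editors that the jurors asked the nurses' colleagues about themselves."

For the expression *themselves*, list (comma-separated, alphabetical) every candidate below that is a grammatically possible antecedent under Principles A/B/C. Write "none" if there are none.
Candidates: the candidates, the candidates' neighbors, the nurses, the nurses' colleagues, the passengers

*themselves* is a reflexive; Principle A requires it to be bound within its binding domain — the clause headed by 'asked'.
— the candidates: possessor inside the subject DP of the clause headed by 'reminded'; does not c-command the reflexive — cannot bind it (Principle A).
— the candidates' neighbors: subject of the clause headed by 'reminded'; c-commands the reflexive but lies outside its binding domain — cannot bind it (Principle A).
— the nurses: possessor inside the object DP of the clause headed by 'asked'; does not c-command the reflexive — cannot bind it (Principle A).
— the nurses' colleagues: object of the clause headed by 'asked'; c-commands the reflexive within its binding domain — allowed (Principle A).
— the passengers: subject of the clause headed by 'supposed'; c-commands the reflexive but lies outside its binding domain — cannot bind it (Principle A).

the nurses' colleagues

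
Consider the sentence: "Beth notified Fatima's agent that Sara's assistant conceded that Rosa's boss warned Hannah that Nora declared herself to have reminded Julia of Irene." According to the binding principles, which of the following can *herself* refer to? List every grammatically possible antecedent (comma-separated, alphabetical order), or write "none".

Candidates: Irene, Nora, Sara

*herself* is a reflexive; Principle A requires it to be bound within its binding domain — the clause headed by 'declared'.
— Irene: second object of the clause headed by 'reminded'; does not c-command the reflexive — cannot bind it (Principle A).
— Nora: subject of the clause headed by 'declared'; c-commands the reflexive within its binding domain — allowed (Principle A).
— Sara: possessor inside the subject DP of the clause headed by 'conceded'; does not c-command the reflexive — cannot bind it (Principle A).

Nora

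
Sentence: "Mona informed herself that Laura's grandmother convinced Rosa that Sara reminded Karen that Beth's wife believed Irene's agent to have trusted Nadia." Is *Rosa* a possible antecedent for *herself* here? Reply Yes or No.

No

*herself* is a reflexive; Principle A requires it to be bound within its binding domain — the matrix clause.
— Rosa: object of the clause headed by 'convinced'; does not c-command the reflexive — cannot bind it (Principle A).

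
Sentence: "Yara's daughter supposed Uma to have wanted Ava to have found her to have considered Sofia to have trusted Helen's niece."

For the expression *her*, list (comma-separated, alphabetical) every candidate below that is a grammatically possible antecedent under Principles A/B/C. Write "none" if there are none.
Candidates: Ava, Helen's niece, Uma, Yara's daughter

Uma, Yara's daughter

*her* is a pronoun; Principle B requires it to be free in its binding domain — the clause headed by 'found'.
— Ava: subject of the clause headed by 'found'; c-commands the pronoun within its binding domain — blocked (Principle B).
— Helen's niece: object of the clause headed by 'trusted'; is c-commanded by the pronoun; coreference would bind this R-expression — blocked (Principle C).
— Uma: subject of the clause headed by 'wanted'; c-commands the pronoun but lies outside its binding domain — allowed.
— Yara's daughter: subject of the matrix clause; c-commands the pronoun but lies outside its binding domain — allowed.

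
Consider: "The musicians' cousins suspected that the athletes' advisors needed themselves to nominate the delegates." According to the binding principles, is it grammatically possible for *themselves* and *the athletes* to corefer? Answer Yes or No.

*themselves* is a reflexive; Principle A requires it to be bound within its binding domain — the clause headed by 'needed'.
— the athletes: possessor inside the subject DP of the clause headed by 'needed'; does not c-command the reflexive — cannot bind it (Principle A).

No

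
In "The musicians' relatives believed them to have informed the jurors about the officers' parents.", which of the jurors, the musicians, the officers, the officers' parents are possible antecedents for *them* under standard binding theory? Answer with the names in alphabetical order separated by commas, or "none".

*them* is a pronoun; Principle B requires it to be free in its binding domain — the matrix clause.
— the jurors: object of the clause headed by 'informed'; is c-commanded by the pronoun; coreference would bind this R-expression — blocked (Principle C).
— the musicians: possessor inside the subject DP of the matrix clause; does not c-command the pronoun — Principle B does not apply; allowed.
— the officers: possessor inside the second object DP of the clause headed by 'informed'; is c-commanded by the pronoun; coreference would bind this R-expression — blocked (Principle C).
— the officers' parents: second object of the clause headed by 'informed'; is c-commanded by the pronoun; coreference would bind this R-expression — blocked (Principle C).

the musicians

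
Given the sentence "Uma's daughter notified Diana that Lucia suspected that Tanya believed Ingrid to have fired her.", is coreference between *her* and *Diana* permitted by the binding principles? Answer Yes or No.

Yes

*her* is a pronoun; Principle B requires it to be free in its binding domain — the clause headed by 'fired'.
— Diana: object of the matrix clause; c-commands the pronoun but lies outside its binding domain — allowed.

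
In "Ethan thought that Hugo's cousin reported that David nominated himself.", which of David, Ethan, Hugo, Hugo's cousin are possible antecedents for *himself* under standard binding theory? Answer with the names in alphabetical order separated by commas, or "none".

*himself* is a reflexive; Principle A requires it to be bound within its binding domain — the clause headed by 'nominated'.
— David: subject of the clause headed by 'nominated'; c-commands the reflexive within its binding domain — allowed (Principle A).
— Ethan: subject of the matrix clause; c-commands the reflexive but lies outside its binding domain — cannot bind it (Principle A).
— Hugo: possessor inside the subject DP of the clause headed by 'reported'; does not c-command the reflexive — cannot bind it (Principle A).
— Hugo's cousin: subject of the clause headed by 'reported'; c-commands the reflexive but lies outside its binding domain — cannot bind it (Principle A).

David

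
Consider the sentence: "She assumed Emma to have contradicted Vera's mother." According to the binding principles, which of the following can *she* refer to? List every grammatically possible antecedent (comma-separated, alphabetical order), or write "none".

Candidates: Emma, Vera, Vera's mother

*she* is a pronoun; Principle B requires it to be free in its binding domain — the matrix clause.
— Emma: subject of the clause headed by 'contradicted'; is c-commanded by the pronoun; coreference would bind this R-expression — blocked (Principle C).
— Vera: possessor inside the object DP of the clause headed by 'contradicted'; is c-commanded by the pronoun; coreference would bind this R-expression — blocked (Principle C).
— Vera's mother: object of the clause headed by 'contradicted'; is c-commanded by the pronoun; coreference would bind this R-expression — blocked (Principle C).

none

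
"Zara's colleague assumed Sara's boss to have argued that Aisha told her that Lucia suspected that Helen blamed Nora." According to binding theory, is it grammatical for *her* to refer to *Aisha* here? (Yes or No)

*Aisha* is an R-expression; Principle C requires it to be free (not bound by any c-commanding expression).
— her: object of the clause headed by 'told'; the R-expression locally c-commands the pronoun — coreference blocked (Principle B on the pronoun).

No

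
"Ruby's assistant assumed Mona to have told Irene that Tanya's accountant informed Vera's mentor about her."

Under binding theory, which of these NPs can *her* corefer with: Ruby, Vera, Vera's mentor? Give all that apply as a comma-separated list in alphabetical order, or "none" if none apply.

Ruby, Vera

*her* is a pronoun; Principle B requires it to be free in its binding domain — the clause headed by 'informed'.
— Ruby: possessor inside the subject DP of the matrix clause; does not c-command the pronoun — Principle B does not apply; allowed.
— Vera: possessor inside the object DP of the clause headed by 'informed'; does not c-command the pronoun — Principle B does not apply; allowed.
— Vera's mentor: object of the clause headed by 'informed'; c-commands the pronoun within its binding domain — blocked (Principle B).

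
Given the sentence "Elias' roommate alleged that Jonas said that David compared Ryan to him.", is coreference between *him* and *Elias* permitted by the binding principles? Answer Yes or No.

Yes

*him* is a pronoun; Principle B requires it to be free in its binding domain — the clause headed by 'compared'.
— Elias: possessor inside the subject DP of the matrix clause; does not c-command the pronoun — Principle B does not apply; allowed.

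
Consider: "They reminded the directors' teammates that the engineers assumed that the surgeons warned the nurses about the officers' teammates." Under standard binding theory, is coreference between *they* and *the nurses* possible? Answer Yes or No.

*the nurses* is an R-expression; Principle C requires it to be free (not bound by any c-commanding expression).
— they: subject of the matrix clause; the pronoun c-commands the R-expression — coreference blocked (Principle C).

No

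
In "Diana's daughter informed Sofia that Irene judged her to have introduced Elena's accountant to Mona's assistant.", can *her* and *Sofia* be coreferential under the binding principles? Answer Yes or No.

*Sofia* is an R-expression; Principle C requires it to be free (not bound by any c-commanding expression).
— her: subject of the clause headed by 'introduced'; the pronoun does not c-command the R-expression — coreference allowed.

Yes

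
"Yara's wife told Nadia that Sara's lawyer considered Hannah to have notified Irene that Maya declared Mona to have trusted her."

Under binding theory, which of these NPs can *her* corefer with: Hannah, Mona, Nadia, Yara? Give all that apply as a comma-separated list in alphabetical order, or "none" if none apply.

Hannah, Nadia, Yara

*her* is a pronoun; Principle B requires it to be free in its binding domain — the clause headed by 'trusted'.
— Hannah: subject of the clause headed by 'notified'; c-commands the pronoun but lies outside its binding domain — allowed.
— Mona: subject of the clause headed by 'trusted'; c-commands the pronoun within its binding domain — blocked (Principle B).
— Nadia: object of the matrix clause; c-commands the pronoun but lies outside its binding domain — allowed.
— Yara: possessor inside the subject DP of the matrix clause; does not c-command the pronoun — Principle B does not apply; allowed.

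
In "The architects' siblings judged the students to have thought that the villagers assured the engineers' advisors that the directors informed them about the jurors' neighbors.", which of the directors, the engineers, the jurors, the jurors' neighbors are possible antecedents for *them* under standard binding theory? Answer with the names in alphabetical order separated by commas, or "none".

*them* is a pronoun; Principle B requires it to be free in its binding domain — the clause headed by 'informed'.
— the directors: subject of the clause headed by 'informed'; c-commands the pronoun within its binding domain — blocked (Principle B).
— the engineers: possessor inside the object DP of the clause headed by 'assured'; does not c-command the pronoun — Principle B does not apply; allowed.
— the jurors: possessor inside the second object DP of the clause headed by 'informed'; is c-commanded by the pronoun; coreference would bind this R-expression — blocked (Principle C).
— the jurors' neighbors: second object of the clause headed by 'informed'; is c-commanded by the pronoun; coreference would bind this R-expression — blocked (Principle C).

the engineers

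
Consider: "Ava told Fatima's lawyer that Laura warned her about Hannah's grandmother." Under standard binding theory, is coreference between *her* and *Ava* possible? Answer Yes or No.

Yes

*Ava* is an R-expression; Principle C requires it to be free (not bound by any c-commanding expression).
— her: object of the clause headed by 'warned'; the pronoun does not c-command the R-expression — coreference allowed.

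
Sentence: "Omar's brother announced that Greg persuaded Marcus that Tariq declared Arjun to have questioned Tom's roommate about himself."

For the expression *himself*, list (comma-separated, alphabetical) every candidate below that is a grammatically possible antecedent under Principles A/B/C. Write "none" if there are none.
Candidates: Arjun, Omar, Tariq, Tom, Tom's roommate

*himself* is a reflexive; Principle A requires it to be bound within its binding domain — the clause headed by 'questioned'.
— Arjun: subject of the clause headed by 'questioned'; c-commands the reflexive within its binding domain — allowed (Principle A).
— Omar: possessor inside the subject DP of the matrix clause; does not c-command the reflexive — cannot bind it (Principle A).
— Tariq: subject of the clause headed by 'declared'; c-commands the reflexive but lies outside its binding domain — cannot bind it (Principle A).
— Tom: possessor inside the object DP of the clause headed by 'questioned'; does not c-command the reflexive — cannot bind it (Principle A).
— Tom's roommate: object of the clause headed by 'questioned'; c-commands the reflexive within its binding domain — allowed (Principle A).

Arjun, Tom's roommate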